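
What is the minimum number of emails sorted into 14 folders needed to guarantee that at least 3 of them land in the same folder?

There are 14 folders acting as pigeonholes.
With 14 × 2 = 28 emails we could place exactly 2 in each, with no class reaching 3.
One more forces some class to hold 3, so 28 + 1 = 29.

29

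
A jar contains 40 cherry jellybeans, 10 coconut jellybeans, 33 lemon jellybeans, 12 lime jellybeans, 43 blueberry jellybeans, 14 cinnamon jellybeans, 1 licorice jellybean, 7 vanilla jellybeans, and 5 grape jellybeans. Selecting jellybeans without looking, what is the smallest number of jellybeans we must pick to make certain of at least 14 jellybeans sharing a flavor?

88

In the worst case we take at most 13 of each flavor, but all 10 coconut, all 12 lime, all 1 licorice, all 7 vanilla, and all 5 grape (fewer than 13), giving 13 + 10 + 13 + 12 + 13 + 13 + 1 + 7 + 5 = 87.
One more jellybean then forces some flavor to 14, so 87 + 1 = 88.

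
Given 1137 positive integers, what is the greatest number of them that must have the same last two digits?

There are 100 possible two-digit endings, which serve as the pigeonholes.
If each of the 100 possible two-digit endings held at most 11, the total would be at most 100 × 11 = 1100 < 1137, a contradiction.
So at least one holds ⌈1137/100⌉ = 12.

12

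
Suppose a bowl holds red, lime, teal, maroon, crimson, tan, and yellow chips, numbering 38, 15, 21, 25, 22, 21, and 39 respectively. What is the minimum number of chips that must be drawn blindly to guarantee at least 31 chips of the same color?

Treat the 7 colors as pigeonholes.
In the worst case we take at most 30 of each color, but all 15 lime, all 21 teal, all 25 maroon, all 22 crimson, and all 21 tan (fewer than 30), giving 30 + 15 + 21 + 25 + 22 + 21 + 30 = 164.
One more chip then forces some color to 31, so 164 + 1 = 165.

165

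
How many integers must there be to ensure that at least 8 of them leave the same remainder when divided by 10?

There are 10 residue classes modulo 10 acting as pigeonholes.
With 10 × 7 = 70 integers we could place exactly 7 in each, with no class reaching 8.
One more forces some class to hold 8, so 70 + 1 = 71.

71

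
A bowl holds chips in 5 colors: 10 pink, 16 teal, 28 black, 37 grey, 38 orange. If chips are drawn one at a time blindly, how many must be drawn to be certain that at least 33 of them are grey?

125

To avoid grey chips as long as possible, exhaust the other 4 colors first.
The worst case draws every non-grey chip first: 10 + 16 + 28 + 38 = 92.
The next 33 draws are then forced to be grey, giving 92 + 33 = 125.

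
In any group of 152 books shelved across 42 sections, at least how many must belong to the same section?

4

The 152 books fall into 42 sections.
If each of the 42 sections held at most 3, the total would be at most 42 × 3 = 126 < 152, a contradiction.
So at least one holds ⌈152/42⌉ = 4.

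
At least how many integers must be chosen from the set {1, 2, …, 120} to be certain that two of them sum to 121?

61

Partition {1, …, 120} into 60 pairs: {1,120}, {2,119}, …, {60,61}.
Choosing 60 integers — say the integers 1 through 60 — takes one from each pair and avoids the property.
Choosing 61 forces two into the same pair by pigeonhole, and those sum to 121. So 61.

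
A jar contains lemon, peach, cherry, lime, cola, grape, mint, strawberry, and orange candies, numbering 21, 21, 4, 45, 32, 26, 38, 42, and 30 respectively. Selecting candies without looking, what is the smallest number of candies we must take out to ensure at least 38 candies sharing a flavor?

In the worst case we take at most 37 of each flavor, but all 21 lemon, all 21 peach, all 4 cherry, all 32 cola, all 26 grape, and all 30 orange (fewer than 37), giving 21 + 21 + 4 + 37 + 32 + 26 + 37 + 37 + 30 = 245.
One more candy then forces some flavor to 38, so 245 + 1 = 246.

246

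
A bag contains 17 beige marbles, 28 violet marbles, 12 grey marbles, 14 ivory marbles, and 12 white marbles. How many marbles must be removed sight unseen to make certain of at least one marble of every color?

The hardest color to obtain is grey: we could draw every other marble first — 83 − 12 = 71 marbles — without a single grey one.
The next draw must be grey, so 71 + 1 = 72.

72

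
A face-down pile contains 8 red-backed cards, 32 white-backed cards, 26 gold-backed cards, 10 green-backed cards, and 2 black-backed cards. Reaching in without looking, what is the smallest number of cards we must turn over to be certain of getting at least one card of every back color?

The hardest back color to obtain is black-backed: we could draw every other card first — 78 − 2 = 76 cards — without a single black-backed one.
The next draw must be black-backed, so 76 + 1 = 77.

77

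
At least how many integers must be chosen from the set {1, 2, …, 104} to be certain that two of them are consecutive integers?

53

Partition {1, …, 104} into 52 pairs: {1,2}, {3,4}, …, {103,104}.
Choosing 52 integers — say the 52 even numbers 2, 4, …, 104 — takes one from each pair and avoids the property.
Choosing 53 forces two into the same pair by pigeonhole, and those are consecutive. So 53.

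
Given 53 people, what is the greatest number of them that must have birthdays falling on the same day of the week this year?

The 53 people fall into 7 days of the week.
If each of the 7 days of the week held at most 7, the total would be at most 7 × 7 = 49 < 53, a contradiction.
So at least one holds ⌈53/7⌉ = 8.

8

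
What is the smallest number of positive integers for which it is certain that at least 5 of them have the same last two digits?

401

There are 100 possible two-digit endings acting as pigeonholes.
With 100 × 4 = 400 positive integers we could place exactly 4 in each, with no class reaching 5.
One more forces some class to hold 5, so 400 + 1 = 401.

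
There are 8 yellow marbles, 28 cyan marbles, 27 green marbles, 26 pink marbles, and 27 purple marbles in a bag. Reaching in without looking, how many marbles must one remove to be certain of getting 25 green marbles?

114

The worst case draws every non-green marble first: 8 + 28 + 26 + 27 = 89.
The next 25 draws are then forced to be green, giving 89 + 25 = 114.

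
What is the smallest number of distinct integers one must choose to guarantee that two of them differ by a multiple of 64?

Two integers differ by a multiple of 64 exactly when they share a remainder mod 64.
There are 64 residue classes mod 64, so 64 integers can all lie in distinct classes.
One more integer must repeat a residue, giving a difference divisible by 64. So n = 64 + 1 = 65.

65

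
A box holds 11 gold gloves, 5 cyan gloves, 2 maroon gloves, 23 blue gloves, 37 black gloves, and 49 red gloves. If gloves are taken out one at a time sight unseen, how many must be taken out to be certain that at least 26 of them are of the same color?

92

Treat the 6 colors as pigeonholes.
In the worst case we take at most 25 of each color, but all 11 gold, all 5 cyan, all 2 maroon, and all 23 blue (fewer than 25), giving 11 + 5 + 2 + 23 + 25 + 25 = 91.
One more glove then forces some color to 26, so 91 + 1 = 92.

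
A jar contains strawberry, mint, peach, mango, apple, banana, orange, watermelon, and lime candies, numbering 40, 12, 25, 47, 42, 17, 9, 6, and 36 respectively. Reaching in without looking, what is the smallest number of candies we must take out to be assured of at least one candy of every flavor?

229

The hardest flavor to obtain is watermelon: we could draw every other candy first — 234 − 6 = 228 candies — without a single watermelon one.
The next draw must be watermelon, so 228 + 1 = 229.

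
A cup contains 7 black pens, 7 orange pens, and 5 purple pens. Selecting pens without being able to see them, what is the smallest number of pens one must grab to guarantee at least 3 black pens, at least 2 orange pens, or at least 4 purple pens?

7

Each of the 3 ink colors has its own threshold; avoid all of them simultaneously.
The worst case stops just short of every target: 2 black, 1 orange, 3 purple — 2 + 1 + 3 = 6 pens.
One more pen must push some ink color to its target, so 6 + 1 = 7.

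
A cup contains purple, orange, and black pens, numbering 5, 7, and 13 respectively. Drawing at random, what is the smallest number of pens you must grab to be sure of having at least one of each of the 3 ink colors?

21

The hardest ink color to obtain is purple: we could draw every other pen first — 25 − 5 = 20 pens — without a single purple one.
The next draw must be purple, so 20 + 1 = 21.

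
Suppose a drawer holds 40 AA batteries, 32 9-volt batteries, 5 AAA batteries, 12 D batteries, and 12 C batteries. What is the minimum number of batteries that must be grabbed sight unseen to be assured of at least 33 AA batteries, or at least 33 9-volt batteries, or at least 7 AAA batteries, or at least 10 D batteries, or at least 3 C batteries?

81

The worst case stops just short of every target: 32 AA, 32 9-volt, all 5 AAA, 9 D, 2 C — 32 + 32 + 5 + 9 + 2 = 80 batteries.
One more battery must push some type to its target, so 80 + 1 = 81.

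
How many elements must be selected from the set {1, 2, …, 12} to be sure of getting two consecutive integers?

Partition {1, …, 12} into 6 pairs: {1,2}, {3,4}, …, {11,12}.
Choosing 6 integers — say the 6 even numbers 2, 4, …, 12 — takes one from each pair and avoids the property.
Choosing 7 forces two into the same pair by pigeonhole, and those are consecutive. So 7.

7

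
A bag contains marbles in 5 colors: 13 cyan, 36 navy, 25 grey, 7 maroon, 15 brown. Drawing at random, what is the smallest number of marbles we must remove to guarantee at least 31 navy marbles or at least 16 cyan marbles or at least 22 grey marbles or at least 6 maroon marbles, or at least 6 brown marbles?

75

The worst case stops just short of every target: all 13 cyan, 30 navy, 21 grey, 5 maroon, 5 brown — 13 + 30 + 21 + 5 + 5 = 74 marbles.
One more marble must push some color to its target, so 74 + 1 = 75.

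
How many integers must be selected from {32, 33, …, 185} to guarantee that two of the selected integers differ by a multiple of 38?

39

Use the pigeonhole principle on residue classes: group the integers by remainder mod 38; there are 38 residue classes, each nonempty in this range.
Choosing one from each class (38 integers) avoids any shared remainder.
One more choice must repeat a class, so two differ by a multiple of 38. Hence 38 + 1 = 39.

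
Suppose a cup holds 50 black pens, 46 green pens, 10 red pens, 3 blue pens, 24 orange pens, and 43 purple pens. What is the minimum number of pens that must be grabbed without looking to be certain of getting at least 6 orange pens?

158

To avoid orange pens as long as possible, exhaust the other 5 ink colors first.
The worst case draws every non-orange pen first: 50 + 46 + 10 + 3 + 43 = 152.
The next 6 draws are then forced to be orange, giving 152 + 6 = 158.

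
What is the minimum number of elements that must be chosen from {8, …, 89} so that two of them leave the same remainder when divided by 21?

Group the integers by remainder mod 21; there are 21 residue classes, each nonempty in this range.
Choosing one from each class (21 integers) avoids any shared remainder.
One more choice must repeat a class, so two differ by a multiple of 21. Hence 21 + 1 = 22.

22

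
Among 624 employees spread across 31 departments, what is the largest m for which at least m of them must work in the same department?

21

The 624 employees fall into 31 departments.
If each of the 31 departments held at most 20, the total would be at most 31 × 20 = 620 < 624, a contradiction.
So at least one holds ⌈624/31⌉ = 21.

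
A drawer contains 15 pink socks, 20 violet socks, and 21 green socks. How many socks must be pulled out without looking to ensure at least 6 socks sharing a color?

16

The worst case takes 5 socks of each color without reaching 6 of any: 3 × 5 = 15.
The next sock must bring some color to 6, so 15 + 1 = 16.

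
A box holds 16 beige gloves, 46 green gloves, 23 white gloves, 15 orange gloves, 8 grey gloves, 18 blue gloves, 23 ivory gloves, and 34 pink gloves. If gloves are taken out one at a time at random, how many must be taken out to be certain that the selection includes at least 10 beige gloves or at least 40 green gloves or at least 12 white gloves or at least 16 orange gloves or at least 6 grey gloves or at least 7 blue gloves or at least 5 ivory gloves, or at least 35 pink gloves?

124

The worst case stops just short of every target: 9 beige, 39 green, 11 white, 15 orange, 5 grey, 6 blue, 4 ivory, 34 pink — 9 + 39 + 11 + 15 + 5 + 6 + 4 + 34 = 123 gloves.
One more glove must push some color to its target, so 123 + 1 = 124.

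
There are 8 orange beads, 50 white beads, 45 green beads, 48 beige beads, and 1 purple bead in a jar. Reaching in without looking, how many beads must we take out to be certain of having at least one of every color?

The hardest color to obtain is purple: we could draw every other bead first — 152 − 1 = 151 beads — without a single purple one.
The next draw must be purple, so 151 + 1 = 152.

152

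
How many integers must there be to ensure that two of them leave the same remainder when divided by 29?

30

There are 29 residue classes modulo 29 acting as pigeonholes.
With 29 integers we could place one in each, avoiding any repeat.
One more forces some class to hold 2, so 29 + 1 = 30.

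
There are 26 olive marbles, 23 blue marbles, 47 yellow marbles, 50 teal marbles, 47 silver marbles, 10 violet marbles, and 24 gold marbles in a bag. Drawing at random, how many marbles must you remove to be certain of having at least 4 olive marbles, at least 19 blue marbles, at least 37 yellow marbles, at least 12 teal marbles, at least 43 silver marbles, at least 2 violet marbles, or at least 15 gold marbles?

126

The worst case stops just short of every target: 3 olive, 18 blue, 36 yellow, 11 teal, 42 silver, 1 violet, 14 gold — 3 + 18 + 36 + 11 + 42 + 1 + 14 = 125 marbles.
One more marble must push some color to its target, so 125 + 1 = 126.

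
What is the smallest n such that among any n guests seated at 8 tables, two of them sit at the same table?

There are 8 tables acting as pigeonholes.
With 8 guests we could place one in each, avoiding any repeat.
One more forces some class to hold 2, so 8 + 1 = 9.

9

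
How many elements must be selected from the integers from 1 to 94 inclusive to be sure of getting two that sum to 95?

Partition {1, …, 94} into 47 pairs: {1,94}, {2,93}, …, {47,48}.
Choosing 47 integers — say the integers 1 through 47 — takes one from each pair and avoids the property.
Choosing 48 forces two into the same pair by pigeonhole, and those sum to 95. So 48.

48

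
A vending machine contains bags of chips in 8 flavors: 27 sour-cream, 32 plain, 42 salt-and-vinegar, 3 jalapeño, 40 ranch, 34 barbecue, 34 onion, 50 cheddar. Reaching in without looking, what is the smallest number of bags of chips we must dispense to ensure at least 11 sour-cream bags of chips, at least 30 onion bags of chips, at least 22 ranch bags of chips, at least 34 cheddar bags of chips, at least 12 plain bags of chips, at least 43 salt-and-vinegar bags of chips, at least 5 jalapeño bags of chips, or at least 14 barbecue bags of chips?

163

Each of the 8 flavors has its own threshold; avoid all of them simultaneously.
The worst case stops just short of every target: 10 sour-cream, 11 plain, 42 salt-and-vinegar, all 3 jalapeño, 21 ranch, 13 barbecue, 29 onion, 33 cheddar — 10 + 11 + 42 + 3 + 21 + 13 + 29 + 33 = 162 bags of chips.
One more bag of chips must push some flavor to its target, so 162 + 1 = 163.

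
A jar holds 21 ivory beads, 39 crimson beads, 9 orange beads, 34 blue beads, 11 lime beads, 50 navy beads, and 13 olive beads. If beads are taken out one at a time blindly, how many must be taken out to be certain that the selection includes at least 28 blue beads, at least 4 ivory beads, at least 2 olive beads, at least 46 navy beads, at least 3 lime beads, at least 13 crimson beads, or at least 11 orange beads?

100

The worst case stops just short of every target: 3 ivory, 12 crimson, all 9 orange, 27 blue, 2 lime, 45 navy, 1 olive — 3 + 12 + 9 + 27 + 2 + 45 + 1 = 99 beads.
One more bead must push some color to its target, so 99 + 1 = 100.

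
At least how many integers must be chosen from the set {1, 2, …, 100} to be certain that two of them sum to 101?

51

Partition {1, …, 100} into 50 pairs: {1,100}, {2,99}, …, {50,51}.
Choosing 50 integers — say the integers 1 through 50 — takes one from each pair and avoids the property.
Choosing 51 forces two into the same pair by pigeonhole, and those sum to 101. So 51.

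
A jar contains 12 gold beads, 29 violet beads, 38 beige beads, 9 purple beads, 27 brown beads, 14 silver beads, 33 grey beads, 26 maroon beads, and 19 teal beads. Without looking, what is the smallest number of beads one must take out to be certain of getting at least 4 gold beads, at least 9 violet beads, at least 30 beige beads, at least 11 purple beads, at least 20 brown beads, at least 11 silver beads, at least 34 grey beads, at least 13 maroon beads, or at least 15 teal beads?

138

Each of the 9 colors has its own threshold; avoid all of them simultaneously.
The worst case stops just short of every target: 3 gold, 8 violet, 29 beige, all 9 purple, 19 brown, 10 silver, 33 grey, 12 maroon, 14 teal — 3 + 8 + 29 + 9 + 19 + 10 + 33 + 12 + 14 = 137 beads.
One more bead must push some color to its target, so 137 + 1 = 138.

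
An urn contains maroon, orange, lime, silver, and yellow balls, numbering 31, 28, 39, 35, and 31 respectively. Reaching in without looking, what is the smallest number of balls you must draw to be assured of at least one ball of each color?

137

The hardest color to obtain is orange: we could draw every other ball first — 164 − 28 = 136 balls — without a single orange one.
The next draw must be orange, so 136 + 1 = 137.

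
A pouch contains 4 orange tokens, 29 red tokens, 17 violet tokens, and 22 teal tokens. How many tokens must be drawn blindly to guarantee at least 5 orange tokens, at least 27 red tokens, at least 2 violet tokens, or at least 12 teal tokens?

43

Each of the 4 colors has its own threshold; avoid all of them simultaneously.
The worst case stops just short of every target: 4 orange, 26 red, 1 violet, 11 teal — 4 + 26 + 1 + 11 = 42 tokens.
One more token must push some color to its target, so 42 + 1 = 43.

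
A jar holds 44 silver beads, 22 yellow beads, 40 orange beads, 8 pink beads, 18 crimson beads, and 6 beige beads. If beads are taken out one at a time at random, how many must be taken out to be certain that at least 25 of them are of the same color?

In the worst case we take at most 24 of each color, but all 22 yellow, all 8 pink, all 18 crimson, and all 6 beige (fewer than 24), giving 24 + 22 + 24 + 8 + 18 + 6 = 102.
One more bead then forces some color to 25, so 102 + 1 = 103.

103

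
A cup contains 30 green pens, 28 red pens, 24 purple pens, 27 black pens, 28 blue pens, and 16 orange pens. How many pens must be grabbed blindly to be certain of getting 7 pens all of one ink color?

The worst case takes 6 pens of each ink color without reaching 7 of any: 6 × 6 = 36.
The next pen must bring some ink color to 7, so 36 + 1 = 37.

37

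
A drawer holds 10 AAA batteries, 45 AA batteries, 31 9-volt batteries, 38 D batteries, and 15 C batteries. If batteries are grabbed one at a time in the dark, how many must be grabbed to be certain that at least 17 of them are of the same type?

74

In the worst case we take at most 16 of each type, but all 10 AAA and all 15 C (fewer than 16), giving 10 + 16 + 16 + 16 + 15 = 73.
One more battery then forces some type to 17, so 73 + 1 = 74.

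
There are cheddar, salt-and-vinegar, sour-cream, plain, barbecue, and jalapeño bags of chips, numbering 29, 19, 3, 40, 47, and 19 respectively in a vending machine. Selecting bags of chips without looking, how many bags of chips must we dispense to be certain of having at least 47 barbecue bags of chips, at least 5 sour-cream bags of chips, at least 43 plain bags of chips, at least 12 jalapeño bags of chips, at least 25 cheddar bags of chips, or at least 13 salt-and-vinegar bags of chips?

137

Each of the 6 flavors has its own threshold; avoid all of them simultaneously.
The worst case stops just short of every target: 24 cheddar, 12 salt-and-vinegar, all 3 sour-cream, all 40 plain, 46 barbecue, 11 jalapeño — 24 + 12 + 3 + 40 + 46 + 11 = 136 bags of chips.
One more bag of chips must push some flavor to its target, so 136 + 1 = 137.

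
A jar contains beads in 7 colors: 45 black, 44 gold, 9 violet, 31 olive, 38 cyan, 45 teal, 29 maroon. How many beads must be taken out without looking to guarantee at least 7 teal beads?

To avoid teal beads as long as possible, exhaust the other 6 colors first.
The worst case draws every non-teal bead first: 45 + 44 + 9 + 31 + 38 + 29 = 196.
The next 7 draws are then forced to be teal, giving 196 + 7 = 203.

203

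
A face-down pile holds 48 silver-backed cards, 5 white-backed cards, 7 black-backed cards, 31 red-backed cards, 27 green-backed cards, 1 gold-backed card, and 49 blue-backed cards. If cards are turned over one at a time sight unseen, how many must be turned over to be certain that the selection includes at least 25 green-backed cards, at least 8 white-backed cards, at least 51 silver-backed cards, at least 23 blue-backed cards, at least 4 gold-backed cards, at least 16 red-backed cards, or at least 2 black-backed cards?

117

Each of the 7 back colors has its own threshold; avoid all of them simultaneously.
The worst case stops just short of every target: all 48 silver-backed, all 5 white-backed, 1 black-backed, 15 red-backed, 24 green-backed, all 1 gold-backed, 22 blue-backed — 48 + 5 + 1 + 15 + 24 + 1 + 22 = 116 cards.
One more card must push some back color to its target, so 116 + 1 = 117.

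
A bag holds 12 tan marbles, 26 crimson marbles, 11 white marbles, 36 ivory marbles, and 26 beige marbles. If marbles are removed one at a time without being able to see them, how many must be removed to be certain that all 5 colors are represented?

The hardest color to obtain is white: we could draw every other marble first — 111 − 11 = 100 marbles — without a single white one.
The next draw must be white, so 100 + 1 = 101.

101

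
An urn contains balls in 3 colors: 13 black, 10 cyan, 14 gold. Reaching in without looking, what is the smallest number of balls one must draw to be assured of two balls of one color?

4

Treat the 3 colors as pigeonholes.
The worst case takes 1 ball of each color without reaching 2 of any: 3 × 1 = 3.
The next ball must bring some color to 2, so 3 + 1 = 4.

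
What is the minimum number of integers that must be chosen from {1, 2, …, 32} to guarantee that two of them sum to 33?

Partition {1, …, 32} into 16 pairs: {1,32}, {2,31}, …, {16,17}.
Choosing 16 integers — say the integers 1 through 16 — takes one from each pair and avoids the property.
Choosing 17 forces two into the same pair by pigeonhole, and those sum to 33. So 17.

17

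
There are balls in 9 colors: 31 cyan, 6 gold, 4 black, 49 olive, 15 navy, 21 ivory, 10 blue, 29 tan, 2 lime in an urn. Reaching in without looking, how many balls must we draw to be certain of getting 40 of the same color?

158

In the worst case we take at most 39 of each color, but all 31 cyan, all 6 gold, all 4 black, all 15 navy, all 21 ivory, all 10 blue, all 29 tan, and all 2 lime (fewer than 39), giving 31 + 6 + 4 + 39 + 15 + 21 + 10 + 29 + 2 = 157.
One more ball then forces some color to 40, so 157 + 1 = 158.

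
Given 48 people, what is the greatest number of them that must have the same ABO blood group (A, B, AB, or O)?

12

If each of the 4 ABO blood groups held at most 11, the total would be at most 4 × 11 = 44 < 48, a contradiction.
So at least one holds ⌈48/4⌉ = 12.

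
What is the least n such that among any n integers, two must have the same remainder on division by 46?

Two integers differ by a multiple of 46 exactly when they share a remainder mod 46.
There are 46 residue classes mod 46, so 46 integers can all lie in distinct classes.
One more integer must repeat a residue, giving a difference divisible by 46. So n = 46 + 1 = 47.

47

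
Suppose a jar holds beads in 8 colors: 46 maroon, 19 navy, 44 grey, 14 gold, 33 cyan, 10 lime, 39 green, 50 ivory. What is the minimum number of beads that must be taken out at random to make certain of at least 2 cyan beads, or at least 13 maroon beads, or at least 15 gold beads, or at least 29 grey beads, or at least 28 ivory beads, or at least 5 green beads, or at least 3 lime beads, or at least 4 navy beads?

92

The worst case stops just short of every target: 12 maroon, 3 navy, 28 grey, 14 gold, 1 cyan, 2 lime, 4 green, 27 ivory — 12 + 3 + 28 + 14 + 1 + 2 + 4 + 27 = 91 beads.
One more bead must push some color to its target, so 91 + 1 = 92.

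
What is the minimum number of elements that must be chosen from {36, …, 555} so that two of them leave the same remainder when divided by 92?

Group the integers by remainder mod 92; there are 92 residue classes, each nonempty in this range.
Choosing one from each class (92 integers) avoids any shared remainder.
One more choice must repeat a class, so two differ by a multiple of 92. Hence 92 + 1 = 93.

93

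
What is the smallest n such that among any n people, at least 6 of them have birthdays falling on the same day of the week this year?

36

There are 7 days of the week acting as pigeonholes.
With 7 × 5 = 35 people we could place exactly 5 in each, with no class reaching 6.
One more forces some class to hold 6, so 35 + 1 = 36.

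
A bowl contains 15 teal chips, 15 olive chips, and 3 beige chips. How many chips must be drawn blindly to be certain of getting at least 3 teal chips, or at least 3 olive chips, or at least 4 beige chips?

8

Each of the 3 colors has its own threshold; avoid all of them simultaneously.
The worst case stops just short of every target: 2 teal, 2 olive, 3 beige — 2 + 2 + 3 = 7 chips.
One more chip must push some color to its target, so 7 + 1 = 8.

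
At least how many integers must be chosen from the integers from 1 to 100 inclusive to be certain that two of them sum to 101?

51

Partition {1, …, 100} into 50 pairs: {1,100}, {2,99}, …, {50,51}.
Choosing 50 integers — say the integers 1 through 50 — takes one from each pair and avoids the property.
Choosing 51 forces two into the same pair by pigeonhole, and those sum to 101. So 51.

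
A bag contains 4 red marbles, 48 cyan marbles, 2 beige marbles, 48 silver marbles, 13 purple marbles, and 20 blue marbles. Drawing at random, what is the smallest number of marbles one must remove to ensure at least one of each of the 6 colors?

The hardest color to obtain is beige: we could draw every other marble first — 135 − 2 = 133 marbles — without a single beige one.
The next draw must be beige, so 133 + 1 = 134.

134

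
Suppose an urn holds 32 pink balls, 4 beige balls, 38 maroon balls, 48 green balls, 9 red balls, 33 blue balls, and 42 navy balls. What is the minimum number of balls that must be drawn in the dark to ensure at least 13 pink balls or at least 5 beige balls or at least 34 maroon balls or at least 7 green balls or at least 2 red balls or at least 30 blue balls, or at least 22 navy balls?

The worst case stops just short of every target: 12 pink, 4 beige, 33 maroon, 6 green, 1 red, 29 blue, 21 navy — 12 + 4 + 33 + 6 + 1 + 29 + 21 = 106 balls.
One more ball must push some color to its target, so 106 + 1 = 107.

107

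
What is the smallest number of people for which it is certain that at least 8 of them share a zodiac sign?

There are 12 zodiac signs acting as pigeonholes.
With 12 × 7 = 84 people we could place exactly 7 in each, with no class reaching 8.
One more forces some class to hold 8, so 84 + 1 = 85.

85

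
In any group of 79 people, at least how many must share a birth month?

There are 12 months of the year, which serve as the pigeonholes.
If each of the 12 months of the year held at most 6, the total would be at most 12 × 6 = 72 < 79, a contradiction.
So at least one holds ⌈79/12⌉ = 7.

7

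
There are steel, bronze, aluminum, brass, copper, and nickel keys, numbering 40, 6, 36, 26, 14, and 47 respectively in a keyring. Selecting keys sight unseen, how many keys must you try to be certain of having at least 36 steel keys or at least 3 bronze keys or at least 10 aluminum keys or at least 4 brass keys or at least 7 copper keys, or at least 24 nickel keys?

79

The worst case stops just short of every target: 35 steel, 2 bronze, 9 aluminum, 3 brass, 6 copper, 23 nickel — 35 + 2 + 9 + 3 + 6 + 23 = 78 keys.
One more key must push some type to its target, so 78 + 1 = 79.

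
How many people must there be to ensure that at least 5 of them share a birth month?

49

There are 12 months of the year acting as pigeonholes.
With 12 × 4 = 48 people we could place exactly 4 in each, with no class reaching 5.
One more forces some class to hold 5, so 48 + 1 = 49.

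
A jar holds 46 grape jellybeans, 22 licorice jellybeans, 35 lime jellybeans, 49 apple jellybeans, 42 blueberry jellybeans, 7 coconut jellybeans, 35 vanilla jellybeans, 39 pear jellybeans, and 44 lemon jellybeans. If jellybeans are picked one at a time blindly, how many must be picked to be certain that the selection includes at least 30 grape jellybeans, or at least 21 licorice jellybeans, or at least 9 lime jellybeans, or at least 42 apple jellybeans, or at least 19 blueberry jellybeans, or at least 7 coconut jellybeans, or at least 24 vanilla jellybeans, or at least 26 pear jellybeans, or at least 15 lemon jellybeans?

Each of the 9 flavors has its own threshold; avoid all of them simultaneously.
The worst case stops just short of every target: 29 grape, 20 licorice, 8 lime, 41 apple, 18 blueberry, 6 coconut, 23 vanilla, 25 pear, 14 lemon — 29 + 20 + 8 + 41 + 18 + 6 + 23 + 25 + 14 = 184 jellybeans.
One more jellybean must push some flavor to its target, so 184 + 1 = 185.

185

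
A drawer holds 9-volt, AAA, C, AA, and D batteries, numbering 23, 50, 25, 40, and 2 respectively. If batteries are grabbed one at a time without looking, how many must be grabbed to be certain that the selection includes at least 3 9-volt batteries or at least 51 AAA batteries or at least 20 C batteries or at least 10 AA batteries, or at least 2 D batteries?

82

The worst case stops just short of every target: 2 9-volt, 50 AAA, 19 C, 9 AA, 1 D — 2 + 50 + 19 + 9 + 1 = 81 batteries.
One more battery must push some type to its target, so 81 + 1 = 82.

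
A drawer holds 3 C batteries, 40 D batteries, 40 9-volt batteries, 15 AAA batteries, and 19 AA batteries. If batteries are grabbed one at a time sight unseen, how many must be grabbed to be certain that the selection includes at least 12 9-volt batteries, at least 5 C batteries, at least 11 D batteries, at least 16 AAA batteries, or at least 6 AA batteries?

45

Each of the 5 types has its own threshold; avoid all of them simultaneously.
The worst case stops just short of every target: all 3 C, 10 D, 11 9-volt, 15 AAA, 5 AA — 3 + 10 + 11 + 15 + 5 = 44 batteries.
One more battery must push some type to its target, so 44 + 1 = 45.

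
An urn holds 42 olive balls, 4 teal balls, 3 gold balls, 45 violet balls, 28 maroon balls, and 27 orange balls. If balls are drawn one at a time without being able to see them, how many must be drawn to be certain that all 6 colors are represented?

147

The hardest color to obtain is gold: we could draw every other ball first — 149 − 3 = 146 balls — without a single gold one.
The next draw must be gold, so 146 + 1 = 147.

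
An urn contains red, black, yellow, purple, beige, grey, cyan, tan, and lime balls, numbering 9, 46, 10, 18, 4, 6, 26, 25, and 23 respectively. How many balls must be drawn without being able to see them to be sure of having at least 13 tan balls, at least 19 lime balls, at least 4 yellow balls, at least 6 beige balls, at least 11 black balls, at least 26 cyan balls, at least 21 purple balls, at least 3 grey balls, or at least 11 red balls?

102

The worst case stops just short of every target: all 9 red, 10 black, 3 yellow, all 18 purple, all 4 beige, 2 grey, 25 cyan, 12 tan, 18 lime — 9 + 10 + 3 + 18 + 4 + 2 + 25 + 12 + 18 = 101 balls.
One more ball must push some color to its target, so 101 + 1 = 102.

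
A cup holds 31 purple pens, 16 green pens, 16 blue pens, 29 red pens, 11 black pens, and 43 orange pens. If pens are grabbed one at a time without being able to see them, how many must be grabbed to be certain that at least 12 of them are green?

142

To avoid green pens as long as possible, exhaust the other 5 ink colors first.
The worst case draws every non-green pen first: 31 + 16 + 29 + 11 + 43 = 130.
The next 12 draws are then forced to be green, giving 130 + 12 = 142.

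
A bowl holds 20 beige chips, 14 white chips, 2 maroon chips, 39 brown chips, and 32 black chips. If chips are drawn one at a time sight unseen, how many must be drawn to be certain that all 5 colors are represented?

106

The hardest color to obtain is maroon: we could draw every other chip first — 107 − 2 = 105 chips — without a single maroon one.
The next draw must be maroon, so 105 + 1 = 106.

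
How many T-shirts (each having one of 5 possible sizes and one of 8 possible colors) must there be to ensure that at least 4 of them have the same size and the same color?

121

There are 5 × 8 = 40 (size, color) combinations acting as pigeonholes.
With 40 × 3 = 120 T-shirts we could place exactly 3 in each, with no (size, color) pair reaching 4.
One more forces some (size, color) pair to hold 4, so 120 + 1 = 121.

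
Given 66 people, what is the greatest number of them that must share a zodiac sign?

6

There are 12 zodiac signs, which serve as the pigeonholes.
If each of the 12 zodiac signs held at most 5, the total would be at most 12 × 5 = 60 < 66, a contradiction.
So at least one holds ⌈66/12⌉ = 6.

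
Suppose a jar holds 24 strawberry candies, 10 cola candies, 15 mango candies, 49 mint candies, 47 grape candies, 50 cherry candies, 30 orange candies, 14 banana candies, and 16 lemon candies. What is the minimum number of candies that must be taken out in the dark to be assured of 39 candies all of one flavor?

In the worst case we take at most 38 of each flavor, but all 24 strawberry, all 10 cola, all 15 mango, all 30 orange, all 14 banana, and all 16 lemon (fewer than 38), giving 24 + 10 + 15 + 38 + 38 + 38 + 30 + 14 + 16 = 223.
One more candy then forces some flavor to 39, so 223 + 1 = 224.

224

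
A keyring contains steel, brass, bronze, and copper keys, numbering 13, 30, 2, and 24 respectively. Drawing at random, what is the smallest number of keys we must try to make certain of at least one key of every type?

68

The hardest type to obtain is bronze: we could draw every other key first — 69 − 2 = 67 keys — without a single bronze one.
The next draw must be bronze, so 67 + 1 = 68.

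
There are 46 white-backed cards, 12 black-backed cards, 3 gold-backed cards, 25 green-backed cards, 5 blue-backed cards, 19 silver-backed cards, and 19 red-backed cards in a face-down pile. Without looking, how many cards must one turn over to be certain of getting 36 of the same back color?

119

Treat the 7 back colors as pigeonholes.
In the worst case we take at most 35 of each back color, but all 12 black-backed, all 3 gold-backed, all 25 green-backed, all 5 blue-backed, all 19 silver-backed, and all 19 red-backed (fewer than 35), giving 35 + 12 + 3 + 25 + 5 + 19 + 19 = 118.
One more card then forces some back color to 36, so 118 + 1 = 119.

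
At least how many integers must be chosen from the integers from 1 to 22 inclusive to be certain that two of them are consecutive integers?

Partition {1, …, 22} into 11 pairs: {1,2}, {3,4}, …, {21,22}.
Choosing 11 integers — say the 11 even numbers 2, 4, …, 22 — takes one from each pair and avoids the property.
Choosing 12 forces two into the same pair by pigeonhole, and those are consecutive. So 12.

12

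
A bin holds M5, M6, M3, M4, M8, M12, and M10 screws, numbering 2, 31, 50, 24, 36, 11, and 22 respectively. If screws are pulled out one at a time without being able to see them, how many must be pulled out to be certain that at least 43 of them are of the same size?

In the worst case we take at most 42 of each size, but all 2 M5, all 31 M6, all 24 M4, all 36 M8, all 11 M12, and all 22 M10 (fewer than 42), giving 2 + 31 + 42 + 24 + 36 + 11 + 22 = 168.
One more screw then forces some size to 43, so 168 + 1 = 169.

169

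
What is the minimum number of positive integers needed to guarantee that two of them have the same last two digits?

There are 100 possible two-digit endings acting as pigeonholes.
With 100 positive integers we could place one in each, avoiding any repeat.
One more forces some class to hold 2, so 100 + 1 = 101.

101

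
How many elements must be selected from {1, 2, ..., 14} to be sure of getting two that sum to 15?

Partition {1, …, 14} into 7 pairs: {1,14}, {2,13}, …, {7,8}.
Choosing 7 integers — say the integers 1 through 7 — takes one from each pair and avoids the property.
Choosing 8 forces two into the same pair by pigeonhole, and those sum to 15. So 8.

8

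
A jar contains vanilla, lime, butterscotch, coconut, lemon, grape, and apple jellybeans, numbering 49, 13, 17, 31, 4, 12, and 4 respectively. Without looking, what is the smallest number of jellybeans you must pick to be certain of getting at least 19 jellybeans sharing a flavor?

Treat the 7 flavors as pigeonholes.
In the worst case we take at most 18 of each flavor, but all 13 lime, all 17 butterscotch, all 4 lemon, all 12 grape, and all 4 apple (fewer than 18), giving 18 + 13 + 17 + 18 + 4 + 12 + 4 = 86.
One more jellybean then forces some flavor to 19, so 86 + 1 = 87.

87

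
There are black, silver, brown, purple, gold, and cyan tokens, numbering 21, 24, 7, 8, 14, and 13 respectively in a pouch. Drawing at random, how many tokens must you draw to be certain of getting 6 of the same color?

31

The worst case takes 5 tokens of each color without reaching 6 of any: 6 × 5 = 30.
The next token must bring some color to 6, so 30 + 1 = 31.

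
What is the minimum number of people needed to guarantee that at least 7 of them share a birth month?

73

There are 12 months of the year acting as pigeonholes.
With 12 × 6 = 72 people we could place exactly 6 in each, with no class reaching 7.
One more forces some class to hold 7, so 72 + 1 = 73.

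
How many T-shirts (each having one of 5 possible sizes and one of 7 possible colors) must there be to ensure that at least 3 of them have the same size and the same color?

There are 5 × 7 = 35 (size, color) combinations acting as pigeonholes.
With 35 × 2 = 70 T-shirts we could place exactly 2 in each, with no (size, color) pair reaching 3.
One more forces some (size, color) pair to hold 3, so 70 + 1 = 71.

71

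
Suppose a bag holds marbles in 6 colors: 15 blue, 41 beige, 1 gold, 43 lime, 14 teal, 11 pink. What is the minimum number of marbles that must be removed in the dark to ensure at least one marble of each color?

125

The hardest color to obtain is gold: we could draw every other marble first — 125 − 1 = 124 marbles — without a single gold one.
The next draw must be gold, so 124 + 1 = 125.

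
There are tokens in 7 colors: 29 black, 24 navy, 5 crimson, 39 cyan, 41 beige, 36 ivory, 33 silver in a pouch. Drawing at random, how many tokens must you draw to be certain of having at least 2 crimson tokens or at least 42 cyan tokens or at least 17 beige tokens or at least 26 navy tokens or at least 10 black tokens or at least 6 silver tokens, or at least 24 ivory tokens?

The worst case stops just short of every target: 9 black, all 24 navy, 1 crimson, all 39 cyan, 16 beige, 23 ivory, 5 silver — 9 + 24 + 1 + 39 + 16 + 23 + 5 = 117 tokens.
One more token must push some color to its target, so 117 + 1 = 118.

118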